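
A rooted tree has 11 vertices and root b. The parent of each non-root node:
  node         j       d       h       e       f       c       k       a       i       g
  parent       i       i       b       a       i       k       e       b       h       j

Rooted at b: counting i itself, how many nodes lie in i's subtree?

i's subtree: {i, j, f, d, g}, size 5.

5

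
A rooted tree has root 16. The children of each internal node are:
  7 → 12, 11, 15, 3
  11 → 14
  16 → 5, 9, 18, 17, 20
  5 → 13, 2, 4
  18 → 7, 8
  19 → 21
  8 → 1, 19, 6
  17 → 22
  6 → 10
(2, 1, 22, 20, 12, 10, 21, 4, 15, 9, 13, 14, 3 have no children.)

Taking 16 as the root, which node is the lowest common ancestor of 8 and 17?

Ancestors of 8 (toward the root): 8, 18, 16.
Ancestors of 17: 17, 16.
The deepest node appearing in both lists is 16.

16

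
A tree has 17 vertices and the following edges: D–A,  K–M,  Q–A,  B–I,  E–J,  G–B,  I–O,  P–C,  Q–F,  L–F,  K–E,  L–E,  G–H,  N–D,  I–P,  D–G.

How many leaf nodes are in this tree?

6

Exactly 6 nodes have a single neighbour: C, H, J, M, N, O.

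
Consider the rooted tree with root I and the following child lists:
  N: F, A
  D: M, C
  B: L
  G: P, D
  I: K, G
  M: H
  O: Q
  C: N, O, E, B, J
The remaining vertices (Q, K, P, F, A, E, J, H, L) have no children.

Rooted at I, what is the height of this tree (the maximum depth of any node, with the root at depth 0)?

Q sits deepest: I-G-D-C-O-Q — 5 edges from the root.

5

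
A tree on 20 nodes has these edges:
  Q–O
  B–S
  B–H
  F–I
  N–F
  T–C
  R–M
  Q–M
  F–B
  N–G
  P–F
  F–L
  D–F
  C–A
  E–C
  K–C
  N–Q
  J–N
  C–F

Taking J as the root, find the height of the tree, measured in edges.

The longest root-to-leaf path is J–N–F–C–E (4 edges).

4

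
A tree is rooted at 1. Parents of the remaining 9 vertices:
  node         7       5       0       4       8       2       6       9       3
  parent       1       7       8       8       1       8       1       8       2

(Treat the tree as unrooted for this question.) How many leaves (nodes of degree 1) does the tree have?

Degree-1 nodes: 0, 3, 4, 5, 6, 9 — 6 of them.

6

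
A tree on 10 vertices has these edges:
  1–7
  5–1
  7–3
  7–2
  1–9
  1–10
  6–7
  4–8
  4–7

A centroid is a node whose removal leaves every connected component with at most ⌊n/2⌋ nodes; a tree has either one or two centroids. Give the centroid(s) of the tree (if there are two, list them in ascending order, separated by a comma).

7

Delete 7: the remaining components have sizes 4, 2, 1, 1, 1. Max 4 ≤ 5, so 7 is a centroid.
No neighbour of 7 does as well, so 7 is the unique centroid.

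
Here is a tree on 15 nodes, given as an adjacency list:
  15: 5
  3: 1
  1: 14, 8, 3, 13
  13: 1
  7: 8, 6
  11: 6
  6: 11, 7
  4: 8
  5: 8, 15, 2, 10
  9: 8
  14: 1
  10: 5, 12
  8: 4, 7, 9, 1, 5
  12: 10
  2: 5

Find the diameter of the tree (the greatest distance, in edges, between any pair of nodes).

6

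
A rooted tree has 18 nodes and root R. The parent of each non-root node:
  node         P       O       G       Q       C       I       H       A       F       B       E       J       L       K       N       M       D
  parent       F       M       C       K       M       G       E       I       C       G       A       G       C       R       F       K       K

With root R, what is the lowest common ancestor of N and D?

K

Path N→root: N F C M K R; path D→root: D K R.
First common node: K.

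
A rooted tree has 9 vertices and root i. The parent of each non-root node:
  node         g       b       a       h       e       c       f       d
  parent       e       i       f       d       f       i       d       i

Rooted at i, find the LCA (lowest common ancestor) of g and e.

g's ancestor chain is g, e, f, d, i and e's is e, f, d, i; they first meet at e.

e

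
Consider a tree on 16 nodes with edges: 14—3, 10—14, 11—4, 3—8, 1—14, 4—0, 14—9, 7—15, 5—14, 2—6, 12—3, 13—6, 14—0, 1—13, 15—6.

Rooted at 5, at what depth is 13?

Path from 5 to 13: 5 → 14 → 1 → 13, which has 3 edges.

3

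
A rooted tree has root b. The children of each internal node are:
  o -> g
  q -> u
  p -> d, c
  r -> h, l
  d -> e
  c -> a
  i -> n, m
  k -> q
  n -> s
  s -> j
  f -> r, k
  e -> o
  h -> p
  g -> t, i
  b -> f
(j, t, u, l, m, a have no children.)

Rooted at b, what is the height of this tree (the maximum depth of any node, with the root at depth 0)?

12

j sits deepest: b–f–r–h–p–d–e–o–g–i–n–s–j — 12 edges from the root.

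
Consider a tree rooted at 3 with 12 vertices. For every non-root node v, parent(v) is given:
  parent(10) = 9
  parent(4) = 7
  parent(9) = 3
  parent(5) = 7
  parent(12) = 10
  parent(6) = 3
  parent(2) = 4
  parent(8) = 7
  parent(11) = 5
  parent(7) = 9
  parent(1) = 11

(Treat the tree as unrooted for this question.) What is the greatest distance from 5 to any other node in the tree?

4

Distances from 5 peak at 4, attained at 12 (6 also at distance 4).
5 – 7 – 9 – 10 – 12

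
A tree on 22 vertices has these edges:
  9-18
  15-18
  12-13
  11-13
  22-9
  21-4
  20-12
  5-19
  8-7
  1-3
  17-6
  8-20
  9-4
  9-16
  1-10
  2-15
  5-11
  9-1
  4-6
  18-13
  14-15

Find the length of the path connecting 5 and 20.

4

5 – 11 – 13 – 12 – 20: 4 edges.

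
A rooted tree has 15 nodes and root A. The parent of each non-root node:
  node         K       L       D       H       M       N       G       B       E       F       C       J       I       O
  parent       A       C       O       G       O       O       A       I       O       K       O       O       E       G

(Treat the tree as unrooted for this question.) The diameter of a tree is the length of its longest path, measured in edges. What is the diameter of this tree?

7

Starting from B, a farthest node is F at distance 7.
One longest path: B-I-E-O-G-A-K-F.
So the diameter is 7.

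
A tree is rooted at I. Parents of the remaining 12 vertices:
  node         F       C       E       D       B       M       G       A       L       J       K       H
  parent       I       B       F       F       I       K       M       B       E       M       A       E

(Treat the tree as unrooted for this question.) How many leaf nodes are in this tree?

6

Exactly 6 nodes have a single neighbour: C, D, G, H, J, L.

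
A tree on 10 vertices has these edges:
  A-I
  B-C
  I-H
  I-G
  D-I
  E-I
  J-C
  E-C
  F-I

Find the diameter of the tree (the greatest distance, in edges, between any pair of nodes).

4

Starting from B, a farthest node is F at distance 4.
One longest path: B - C - E - I - F.
So the diameter is 4.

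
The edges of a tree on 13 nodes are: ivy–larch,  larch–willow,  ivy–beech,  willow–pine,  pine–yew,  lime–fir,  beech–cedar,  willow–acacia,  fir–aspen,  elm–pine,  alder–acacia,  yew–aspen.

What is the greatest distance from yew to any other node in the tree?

6

A farthest node from yew is cedar.
The path yew-pine-willow-larch-ivy-beech-cedar has 6 edges.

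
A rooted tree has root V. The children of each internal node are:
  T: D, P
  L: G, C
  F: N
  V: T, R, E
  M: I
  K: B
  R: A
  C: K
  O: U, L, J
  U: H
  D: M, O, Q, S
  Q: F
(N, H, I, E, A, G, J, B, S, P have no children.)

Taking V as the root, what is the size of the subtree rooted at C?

3

The subtree rooted at C contains: C, K, B — 3 nodes.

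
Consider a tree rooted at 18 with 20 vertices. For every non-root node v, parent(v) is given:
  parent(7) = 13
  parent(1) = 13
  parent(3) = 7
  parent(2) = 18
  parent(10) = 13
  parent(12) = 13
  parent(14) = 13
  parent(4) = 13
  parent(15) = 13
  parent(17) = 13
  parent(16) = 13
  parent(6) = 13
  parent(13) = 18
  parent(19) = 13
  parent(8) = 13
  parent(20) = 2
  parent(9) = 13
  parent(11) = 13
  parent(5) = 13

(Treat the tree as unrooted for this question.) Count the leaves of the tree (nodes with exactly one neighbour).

16

The leaves are 1, 3, 4, 5, 6, 8, 9, 10, 11, 12, 14, 15, 16, 17, 19, 20.
That is 16 leaves.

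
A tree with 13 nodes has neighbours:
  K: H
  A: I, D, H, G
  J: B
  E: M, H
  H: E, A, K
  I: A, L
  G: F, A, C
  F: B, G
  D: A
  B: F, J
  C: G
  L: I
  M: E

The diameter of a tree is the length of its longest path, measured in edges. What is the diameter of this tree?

A longest path is J - B - F - G - A - H - E - M, with 7 edges.

7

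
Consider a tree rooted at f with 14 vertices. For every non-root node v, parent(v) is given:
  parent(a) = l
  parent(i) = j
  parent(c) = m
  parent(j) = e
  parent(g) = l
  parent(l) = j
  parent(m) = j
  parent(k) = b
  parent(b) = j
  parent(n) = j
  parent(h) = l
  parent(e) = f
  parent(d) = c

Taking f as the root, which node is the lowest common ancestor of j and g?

j

Ancestors of j (toward the root): j, e, f.
Ancestors of g: g, l, j, e, f.
The deepest node appearing in both lists is j.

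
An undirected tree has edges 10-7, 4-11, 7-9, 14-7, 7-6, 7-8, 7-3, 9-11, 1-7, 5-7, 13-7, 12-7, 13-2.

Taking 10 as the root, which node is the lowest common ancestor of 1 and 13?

7

1's ancestor chain is 1, 7, 10 and 13's is 13, 7, 10; they first meet at 7.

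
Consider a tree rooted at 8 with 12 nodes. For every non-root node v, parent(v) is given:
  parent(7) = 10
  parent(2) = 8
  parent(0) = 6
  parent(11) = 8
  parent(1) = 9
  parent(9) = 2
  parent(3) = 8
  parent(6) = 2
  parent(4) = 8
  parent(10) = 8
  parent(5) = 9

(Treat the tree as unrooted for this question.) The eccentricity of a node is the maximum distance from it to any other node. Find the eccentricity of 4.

4

A farthest node from 4 is 5 (1, 0 also at distance 4).
The path 4–8–2–9–5 has 4 edges.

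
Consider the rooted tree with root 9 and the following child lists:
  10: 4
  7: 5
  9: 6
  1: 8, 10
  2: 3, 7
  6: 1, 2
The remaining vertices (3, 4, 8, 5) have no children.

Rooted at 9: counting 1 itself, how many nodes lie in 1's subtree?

4

The subtree rooted at 1 contains: 1, 10, 8, 4 — 4 nodes.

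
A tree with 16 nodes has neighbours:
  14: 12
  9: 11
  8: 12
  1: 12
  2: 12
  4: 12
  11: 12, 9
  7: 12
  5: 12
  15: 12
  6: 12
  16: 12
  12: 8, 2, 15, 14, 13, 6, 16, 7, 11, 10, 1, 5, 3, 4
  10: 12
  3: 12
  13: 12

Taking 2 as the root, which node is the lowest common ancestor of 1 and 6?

Ancestors of 1 (toward the root): 1, 12, 2.
Ancestors of 6: 6, 12, 2.
The deepest node appearing in both lists is 12.

12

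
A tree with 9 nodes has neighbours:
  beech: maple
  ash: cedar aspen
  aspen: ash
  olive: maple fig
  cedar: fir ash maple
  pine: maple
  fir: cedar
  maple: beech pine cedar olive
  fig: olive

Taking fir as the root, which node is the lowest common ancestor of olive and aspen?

cedar

Ancestors of olive (toward the root): olive, maple, cedar, fir.
Ancestors of aspen: aspen, ash, cedar, fir.
The deepest node appearing in both lists is cedar.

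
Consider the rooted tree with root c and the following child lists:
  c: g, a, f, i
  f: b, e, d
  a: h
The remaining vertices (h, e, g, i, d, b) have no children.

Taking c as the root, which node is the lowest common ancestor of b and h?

b's ancestor chain is b, f, c and h's is h, a, c; they first meet at c.

c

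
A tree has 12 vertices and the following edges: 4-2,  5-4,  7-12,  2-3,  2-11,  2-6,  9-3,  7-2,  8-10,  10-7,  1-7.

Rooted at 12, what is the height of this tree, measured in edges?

A deepest node is 5, reached by 12–7–2–4–5.
That path has 4 edges, so the height is 4.

4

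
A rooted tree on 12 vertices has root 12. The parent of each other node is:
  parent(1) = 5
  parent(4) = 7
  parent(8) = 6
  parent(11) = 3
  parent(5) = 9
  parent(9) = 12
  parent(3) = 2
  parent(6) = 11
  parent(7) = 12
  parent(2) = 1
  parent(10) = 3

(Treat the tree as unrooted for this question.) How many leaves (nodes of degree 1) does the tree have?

3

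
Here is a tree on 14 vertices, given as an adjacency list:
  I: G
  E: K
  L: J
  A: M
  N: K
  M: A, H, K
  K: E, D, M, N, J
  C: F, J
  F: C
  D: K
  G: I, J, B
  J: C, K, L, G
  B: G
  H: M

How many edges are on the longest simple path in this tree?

BFS from A reaches I last, at distance 5; BFS from I confirms no node is farther.
Path: A–M–K–J–G–I.

5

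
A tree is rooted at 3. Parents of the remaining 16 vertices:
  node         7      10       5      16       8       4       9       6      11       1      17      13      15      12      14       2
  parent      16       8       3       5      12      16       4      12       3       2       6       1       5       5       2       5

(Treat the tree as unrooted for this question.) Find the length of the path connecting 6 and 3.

3

The path is 6 - 12 - 5 - 3, which has 3 edges.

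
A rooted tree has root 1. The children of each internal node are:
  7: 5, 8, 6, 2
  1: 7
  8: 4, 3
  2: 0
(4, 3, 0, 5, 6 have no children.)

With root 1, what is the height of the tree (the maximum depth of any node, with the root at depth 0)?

3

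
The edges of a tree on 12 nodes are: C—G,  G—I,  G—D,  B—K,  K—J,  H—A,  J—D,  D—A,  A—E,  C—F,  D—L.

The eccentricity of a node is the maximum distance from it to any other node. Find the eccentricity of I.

A farthest node from I is B.
The path I–G–D–J–K–B has 5 edges.

5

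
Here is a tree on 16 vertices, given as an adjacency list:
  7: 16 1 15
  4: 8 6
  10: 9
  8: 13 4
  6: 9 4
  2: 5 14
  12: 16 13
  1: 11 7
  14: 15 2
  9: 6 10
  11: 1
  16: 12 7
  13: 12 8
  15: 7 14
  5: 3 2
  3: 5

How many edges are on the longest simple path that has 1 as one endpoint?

9

A farthest node from 1 is 10.
The path 1 – 7 – 16 – 12 – 13 – 8 – 4 – 6 – 9 – 10 has 9 edges.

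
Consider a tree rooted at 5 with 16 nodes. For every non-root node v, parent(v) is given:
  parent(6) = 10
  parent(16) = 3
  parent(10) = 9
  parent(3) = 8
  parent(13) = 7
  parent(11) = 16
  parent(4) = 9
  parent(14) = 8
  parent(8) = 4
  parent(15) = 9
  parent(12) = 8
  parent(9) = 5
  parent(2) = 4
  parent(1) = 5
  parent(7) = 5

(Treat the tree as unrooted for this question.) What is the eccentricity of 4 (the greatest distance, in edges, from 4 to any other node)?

A farthest node from 4 is 11 (13 also at distance 4).
The path 4-8-3-16-11 has 4 edges.

4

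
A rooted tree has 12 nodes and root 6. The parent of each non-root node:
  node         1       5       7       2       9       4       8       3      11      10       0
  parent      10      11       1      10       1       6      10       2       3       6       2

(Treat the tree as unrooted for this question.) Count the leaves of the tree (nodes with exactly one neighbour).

6

Degree-1 nodes: 0, 4, 5, 7, 8, 9 — 6 of them.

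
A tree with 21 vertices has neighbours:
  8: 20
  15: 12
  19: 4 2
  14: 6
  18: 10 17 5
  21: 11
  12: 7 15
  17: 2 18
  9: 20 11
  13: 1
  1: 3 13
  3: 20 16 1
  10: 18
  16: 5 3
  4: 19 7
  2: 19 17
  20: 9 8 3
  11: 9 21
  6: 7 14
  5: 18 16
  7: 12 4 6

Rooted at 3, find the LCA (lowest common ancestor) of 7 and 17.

17

Ancestors of 7 (toward the root): 7, 4, 19, 2, 17, 18, 5, 16, 3.
Ancestors of 17: 17, 18, 5, 16, 3.
The deepest node appearing in both lists is 17.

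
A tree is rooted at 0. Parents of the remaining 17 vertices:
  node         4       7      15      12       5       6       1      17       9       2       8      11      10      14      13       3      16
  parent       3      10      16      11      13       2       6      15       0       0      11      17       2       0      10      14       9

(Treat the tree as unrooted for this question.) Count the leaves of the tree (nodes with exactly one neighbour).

6

Exactly 6 nodes have a single neighbour: 1, 4, 5, 7, 8, 12.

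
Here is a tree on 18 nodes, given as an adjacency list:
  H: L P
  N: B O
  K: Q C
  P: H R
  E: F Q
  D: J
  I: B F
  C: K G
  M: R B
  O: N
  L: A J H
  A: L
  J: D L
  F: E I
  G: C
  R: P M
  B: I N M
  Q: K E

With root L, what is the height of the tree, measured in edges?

12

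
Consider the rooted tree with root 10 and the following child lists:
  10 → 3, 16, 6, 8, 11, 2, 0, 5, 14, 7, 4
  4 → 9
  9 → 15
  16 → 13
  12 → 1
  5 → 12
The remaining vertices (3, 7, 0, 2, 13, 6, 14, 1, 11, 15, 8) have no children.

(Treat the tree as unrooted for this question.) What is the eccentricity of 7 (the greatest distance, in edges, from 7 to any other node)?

The node farthest from 7 is 1 (15 also at distance 4), via 7–10–5–12–1 — 4 edges.

4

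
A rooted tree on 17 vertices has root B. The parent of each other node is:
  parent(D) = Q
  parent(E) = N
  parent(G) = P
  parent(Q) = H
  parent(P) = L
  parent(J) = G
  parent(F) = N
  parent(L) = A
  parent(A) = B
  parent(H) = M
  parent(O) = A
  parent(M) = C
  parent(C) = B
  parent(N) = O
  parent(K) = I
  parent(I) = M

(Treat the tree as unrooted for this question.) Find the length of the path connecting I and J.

8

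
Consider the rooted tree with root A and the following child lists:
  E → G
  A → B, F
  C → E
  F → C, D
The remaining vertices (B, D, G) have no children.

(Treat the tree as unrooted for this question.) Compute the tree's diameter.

Starting from B, a farthest node is G at distance 5.
One longest path: B - A - F - C - E - G.
So the diameter is 5.

5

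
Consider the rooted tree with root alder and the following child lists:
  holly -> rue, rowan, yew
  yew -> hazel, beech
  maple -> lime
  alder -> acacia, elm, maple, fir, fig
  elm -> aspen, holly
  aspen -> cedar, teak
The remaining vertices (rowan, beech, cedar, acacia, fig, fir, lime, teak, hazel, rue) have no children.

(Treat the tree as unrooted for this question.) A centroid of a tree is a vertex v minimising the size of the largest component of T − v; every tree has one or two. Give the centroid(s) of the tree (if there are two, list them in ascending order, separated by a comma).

elm

Removing elm splits the tree into components of sizes 6, 6, 3; the largest is 6 ≤ ⌊16/2⌋ = 8.
Every other node leaves some component of size > 8, so the centroid is unique.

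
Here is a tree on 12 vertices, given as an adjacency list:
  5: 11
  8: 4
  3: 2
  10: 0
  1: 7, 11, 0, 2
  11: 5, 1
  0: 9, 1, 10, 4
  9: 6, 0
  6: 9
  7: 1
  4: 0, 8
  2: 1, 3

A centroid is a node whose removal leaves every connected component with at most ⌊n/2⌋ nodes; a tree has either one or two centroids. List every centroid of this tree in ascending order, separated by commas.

0, 1

Removing 1 splits the tree into components of sizes 6, 2, 2, 1; the largest is 6 ≤ ⌊12/2⌋ = 6.
0 is adjacent to 1 and is also a centroid (the largest component after removing it is likewise 6).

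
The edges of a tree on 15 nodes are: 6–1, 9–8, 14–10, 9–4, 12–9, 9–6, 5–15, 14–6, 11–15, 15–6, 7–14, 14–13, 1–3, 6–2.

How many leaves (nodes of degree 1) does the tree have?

Degree-1 nodes: 2, 3, 4, 5, 7, 8, 10, 11, 12, 13 — 10 of them.

10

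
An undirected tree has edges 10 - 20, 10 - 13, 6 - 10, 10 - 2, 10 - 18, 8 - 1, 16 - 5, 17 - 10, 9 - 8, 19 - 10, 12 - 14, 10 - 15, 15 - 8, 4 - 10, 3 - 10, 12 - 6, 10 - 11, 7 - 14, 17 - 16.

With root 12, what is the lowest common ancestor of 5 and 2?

10

Path 5→root: 5 16 17 10 6 12; path 2→root: 2 10 6 12.
First common node: 10.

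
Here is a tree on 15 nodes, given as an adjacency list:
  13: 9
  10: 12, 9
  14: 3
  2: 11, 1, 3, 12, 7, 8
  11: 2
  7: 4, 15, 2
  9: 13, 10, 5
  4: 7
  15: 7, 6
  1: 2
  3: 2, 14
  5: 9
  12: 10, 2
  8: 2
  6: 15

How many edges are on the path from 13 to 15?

13–9–10–12–2–7–15: 6 edges.

6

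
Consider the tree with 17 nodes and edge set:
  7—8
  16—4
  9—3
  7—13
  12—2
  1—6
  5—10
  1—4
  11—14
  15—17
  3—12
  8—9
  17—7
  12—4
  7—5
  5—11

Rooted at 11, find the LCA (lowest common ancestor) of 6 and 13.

7

Path 6→root: 6 1 4 12 3 9 8 7 5 11; path 13→root: 13 7 5 11.
First common node: 7.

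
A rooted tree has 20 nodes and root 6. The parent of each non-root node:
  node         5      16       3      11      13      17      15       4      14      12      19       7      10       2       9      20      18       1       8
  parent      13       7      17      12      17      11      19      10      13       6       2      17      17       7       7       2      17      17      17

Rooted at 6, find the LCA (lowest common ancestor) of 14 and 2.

17

Path 14→root: 14 13 17 11 12 6; path 2→root: 2 7 17 11 12 6.
First common node: 17.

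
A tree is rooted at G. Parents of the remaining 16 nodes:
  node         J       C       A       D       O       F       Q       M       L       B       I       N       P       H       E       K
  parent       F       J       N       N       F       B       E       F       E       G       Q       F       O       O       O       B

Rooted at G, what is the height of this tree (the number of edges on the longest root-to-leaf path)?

6

A deepest node is I, reached by G–B–F–O–E–Q–I.
That path has 6 edges, so the height is 6.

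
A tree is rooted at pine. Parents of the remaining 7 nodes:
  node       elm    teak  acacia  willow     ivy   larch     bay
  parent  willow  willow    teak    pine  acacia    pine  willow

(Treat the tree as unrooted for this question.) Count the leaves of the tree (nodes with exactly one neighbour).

4

The leaves are bay, elm, ivy, larch.
That is 4 leaves.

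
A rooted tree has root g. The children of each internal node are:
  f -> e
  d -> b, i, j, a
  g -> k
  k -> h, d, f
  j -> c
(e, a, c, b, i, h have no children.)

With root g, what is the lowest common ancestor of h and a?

Path h→root: h k g; path a→root: a d k g.
First common node: k.

k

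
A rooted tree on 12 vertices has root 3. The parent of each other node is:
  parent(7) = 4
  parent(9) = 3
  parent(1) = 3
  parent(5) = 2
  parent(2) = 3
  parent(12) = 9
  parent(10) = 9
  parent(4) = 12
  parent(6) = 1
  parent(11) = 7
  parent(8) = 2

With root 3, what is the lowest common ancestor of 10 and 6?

3

Path 10→root: 10 9 3; path 6→root: 6 1 3.
First common node: 3.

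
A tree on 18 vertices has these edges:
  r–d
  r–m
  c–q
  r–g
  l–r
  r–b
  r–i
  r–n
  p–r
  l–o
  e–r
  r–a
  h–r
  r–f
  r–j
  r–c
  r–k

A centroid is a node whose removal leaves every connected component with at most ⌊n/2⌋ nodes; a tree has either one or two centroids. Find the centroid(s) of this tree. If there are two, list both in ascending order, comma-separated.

Delete r: the remaining components have sizes 2, 2, 1, 1, 1, 1, 1, 1, 1, 1, 1, 1, 1, 1, 1. Max 2 ≤ 9, so r is a centroid.
No neighbour of r does as well, so r is the unique centroid.

r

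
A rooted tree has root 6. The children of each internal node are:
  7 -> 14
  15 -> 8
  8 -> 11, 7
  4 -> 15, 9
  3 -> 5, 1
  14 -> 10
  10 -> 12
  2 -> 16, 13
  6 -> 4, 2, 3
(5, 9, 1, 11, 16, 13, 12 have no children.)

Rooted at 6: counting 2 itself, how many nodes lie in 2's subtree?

3

2's subtree: {2, 16, 13}, size 3.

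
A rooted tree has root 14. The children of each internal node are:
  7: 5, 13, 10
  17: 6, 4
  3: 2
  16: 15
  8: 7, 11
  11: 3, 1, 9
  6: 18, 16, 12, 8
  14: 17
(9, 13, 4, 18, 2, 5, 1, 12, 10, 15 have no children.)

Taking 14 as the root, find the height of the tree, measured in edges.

6

A deepest node is 2, reached by 14 → 17 → 6 → 8 → 11 → 3 → 2.
That path has 6 edges, so the height is 6.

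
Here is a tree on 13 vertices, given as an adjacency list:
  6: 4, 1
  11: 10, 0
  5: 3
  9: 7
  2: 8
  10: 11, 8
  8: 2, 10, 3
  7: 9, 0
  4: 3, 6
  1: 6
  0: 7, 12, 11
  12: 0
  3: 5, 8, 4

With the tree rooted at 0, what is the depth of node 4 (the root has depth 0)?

5

0 → 11 → 10 → 8 → 3 → 4 — 5 edges.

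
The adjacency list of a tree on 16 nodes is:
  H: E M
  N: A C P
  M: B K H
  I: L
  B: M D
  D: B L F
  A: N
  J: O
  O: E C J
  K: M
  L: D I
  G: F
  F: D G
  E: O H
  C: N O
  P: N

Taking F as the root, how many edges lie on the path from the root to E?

Path from F to E: F – D – B – M – H – E, which has 5 edges.

5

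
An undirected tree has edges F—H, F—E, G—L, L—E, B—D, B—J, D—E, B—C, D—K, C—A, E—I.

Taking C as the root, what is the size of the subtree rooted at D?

8

D's subtree: {D, E, K, L, F, I, G, H}, size 8.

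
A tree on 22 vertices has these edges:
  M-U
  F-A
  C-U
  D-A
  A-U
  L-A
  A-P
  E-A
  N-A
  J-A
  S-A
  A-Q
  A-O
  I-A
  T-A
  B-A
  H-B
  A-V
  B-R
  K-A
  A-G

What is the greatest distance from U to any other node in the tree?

3

Distances from U peak at 3, attained at R (H also at distance 3).
U–A–B–R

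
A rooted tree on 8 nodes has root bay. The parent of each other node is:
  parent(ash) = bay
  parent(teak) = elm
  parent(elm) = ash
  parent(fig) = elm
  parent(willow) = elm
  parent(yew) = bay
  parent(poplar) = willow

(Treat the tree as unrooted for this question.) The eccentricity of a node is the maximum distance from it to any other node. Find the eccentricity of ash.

3

The node farthest from ash is poplar, via ash–elm–willow–poplar — 3 edges.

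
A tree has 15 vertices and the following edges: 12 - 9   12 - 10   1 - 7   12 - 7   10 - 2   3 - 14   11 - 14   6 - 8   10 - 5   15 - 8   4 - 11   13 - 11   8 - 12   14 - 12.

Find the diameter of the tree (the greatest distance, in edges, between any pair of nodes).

Starting from 13, a farthest node is 2 at distance 5.
One longest path: 13 - 11 - 14 - 12 - 10 - 2.
So the diameter is 5.

5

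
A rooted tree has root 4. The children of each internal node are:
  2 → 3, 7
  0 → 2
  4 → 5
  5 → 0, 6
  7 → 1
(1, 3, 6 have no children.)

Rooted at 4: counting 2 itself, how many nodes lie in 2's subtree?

4

Descendants of 2 (including itself): 2, 3, 7, 1. That's 4.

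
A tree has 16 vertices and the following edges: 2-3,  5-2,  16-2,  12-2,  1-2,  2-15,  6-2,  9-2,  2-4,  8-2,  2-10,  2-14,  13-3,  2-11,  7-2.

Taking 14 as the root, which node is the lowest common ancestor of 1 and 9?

1's ancestor chain is 1, 2, 14 and 9's is 9, 2, 14; they first meet at 2.

2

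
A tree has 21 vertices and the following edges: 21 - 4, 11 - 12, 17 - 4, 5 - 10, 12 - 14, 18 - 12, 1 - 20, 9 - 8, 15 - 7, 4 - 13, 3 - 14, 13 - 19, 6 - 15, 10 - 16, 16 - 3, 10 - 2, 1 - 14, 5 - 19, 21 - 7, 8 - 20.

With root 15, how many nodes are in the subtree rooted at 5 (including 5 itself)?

13

The subtree rooted at 5 contains: 5, 10, 16, 2, 3, 14, 12, 1, 11, 18, 20, 8, 9 — 13 nodes.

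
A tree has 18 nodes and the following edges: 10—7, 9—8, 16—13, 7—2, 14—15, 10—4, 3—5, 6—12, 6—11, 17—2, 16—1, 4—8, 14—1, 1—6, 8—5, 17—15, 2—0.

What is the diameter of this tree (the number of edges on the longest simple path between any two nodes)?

12

A longest path is 3 – 5 – 8 – 4 – 10 – 7 – 2 – 17 – 15 – 14 – 1 – 6 – 12, with 12 edges.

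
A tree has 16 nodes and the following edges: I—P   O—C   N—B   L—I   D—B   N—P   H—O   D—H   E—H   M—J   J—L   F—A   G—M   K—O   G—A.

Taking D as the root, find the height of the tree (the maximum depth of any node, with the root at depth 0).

10

F sits deepest: D–B–N–P–I–L–J–M–G–A–F — 10 edges from the root.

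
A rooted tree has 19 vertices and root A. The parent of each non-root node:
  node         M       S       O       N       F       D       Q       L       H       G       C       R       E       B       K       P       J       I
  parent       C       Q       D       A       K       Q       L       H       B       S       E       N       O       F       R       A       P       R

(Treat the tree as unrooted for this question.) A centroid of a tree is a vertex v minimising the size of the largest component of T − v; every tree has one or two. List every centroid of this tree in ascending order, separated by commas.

Removing H splits the tree into components of sizes 9, 9; the largest is 9 ≤ ⌊19/2⌋ = 9.
Every other node leaves some component of size > 9, so the centroid is unique.

H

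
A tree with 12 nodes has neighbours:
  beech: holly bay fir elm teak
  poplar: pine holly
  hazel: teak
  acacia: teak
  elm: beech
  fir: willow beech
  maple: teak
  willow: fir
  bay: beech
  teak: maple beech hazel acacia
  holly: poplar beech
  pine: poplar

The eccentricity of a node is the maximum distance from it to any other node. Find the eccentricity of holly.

A farthest node from holly is hazel (acacia, maple, willow also at distance 3).
The path holly–beech–teak–hazel has 3 edges.

3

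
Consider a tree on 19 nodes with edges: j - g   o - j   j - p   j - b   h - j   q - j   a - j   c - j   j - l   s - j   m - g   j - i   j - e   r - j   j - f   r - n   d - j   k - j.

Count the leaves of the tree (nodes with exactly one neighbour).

Degree-1 nodes: a, b, c, d, e, f, h, i, k, l, m, n, o, p, q, s — 16 of them.

16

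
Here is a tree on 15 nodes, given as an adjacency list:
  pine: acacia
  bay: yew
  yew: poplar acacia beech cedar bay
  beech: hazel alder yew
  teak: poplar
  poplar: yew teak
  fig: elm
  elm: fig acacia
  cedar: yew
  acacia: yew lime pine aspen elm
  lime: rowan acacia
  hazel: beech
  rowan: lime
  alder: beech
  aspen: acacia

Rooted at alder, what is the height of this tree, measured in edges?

rowan sits deepest: alder–beech–yew–acacia–lime–rowan — 5 edges from the root.

5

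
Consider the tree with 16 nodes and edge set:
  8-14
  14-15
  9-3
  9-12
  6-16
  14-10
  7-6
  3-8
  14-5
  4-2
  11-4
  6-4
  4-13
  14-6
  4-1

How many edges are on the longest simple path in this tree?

A longest path is 12–9–3–8–14–6–4–1, with 7 edges.

7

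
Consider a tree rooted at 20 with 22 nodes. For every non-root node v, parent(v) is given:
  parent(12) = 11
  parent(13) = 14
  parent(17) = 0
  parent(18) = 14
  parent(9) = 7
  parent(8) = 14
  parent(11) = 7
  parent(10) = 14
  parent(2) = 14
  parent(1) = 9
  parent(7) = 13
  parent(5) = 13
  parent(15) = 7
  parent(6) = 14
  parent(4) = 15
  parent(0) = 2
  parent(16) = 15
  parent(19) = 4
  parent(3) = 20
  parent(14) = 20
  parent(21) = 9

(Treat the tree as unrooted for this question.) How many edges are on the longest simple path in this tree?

Starting from 17, a farthest node is 19 at distance 8.
One longest path: 17-0-2-14-13-7-15-4-19.
So the diameter is 8.

8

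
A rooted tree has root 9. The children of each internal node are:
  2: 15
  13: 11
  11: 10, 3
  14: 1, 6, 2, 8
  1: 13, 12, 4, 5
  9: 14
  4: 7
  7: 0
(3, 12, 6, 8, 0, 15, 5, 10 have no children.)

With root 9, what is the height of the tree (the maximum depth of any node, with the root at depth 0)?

3 sits deepest: 9 → 14 → 1 → 13 → 11 → 3 — 5 edges from the root.

5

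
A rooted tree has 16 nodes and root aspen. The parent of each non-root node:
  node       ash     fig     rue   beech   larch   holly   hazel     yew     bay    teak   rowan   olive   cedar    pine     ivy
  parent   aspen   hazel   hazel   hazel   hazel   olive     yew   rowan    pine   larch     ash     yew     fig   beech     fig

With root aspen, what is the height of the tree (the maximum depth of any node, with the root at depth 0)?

7

The longest root-to-leaf path is aspen–ash–rowan–yew–hazel–beech–pine–bay (7 edges).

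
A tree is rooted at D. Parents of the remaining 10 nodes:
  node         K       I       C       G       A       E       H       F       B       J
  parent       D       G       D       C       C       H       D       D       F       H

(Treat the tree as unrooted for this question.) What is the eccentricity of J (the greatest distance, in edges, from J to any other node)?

5

The node farthest from J is I, via J–H–D–C–G–I — 5 edges.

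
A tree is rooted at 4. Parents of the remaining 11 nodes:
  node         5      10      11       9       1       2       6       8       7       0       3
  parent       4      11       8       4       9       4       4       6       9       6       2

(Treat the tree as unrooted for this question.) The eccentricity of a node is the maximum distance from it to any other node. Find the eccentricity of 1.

The node farthest from 1 is 10, via 1 – 9 – 4 – 6 – 8 – 11 – 10 — 6 edges.

6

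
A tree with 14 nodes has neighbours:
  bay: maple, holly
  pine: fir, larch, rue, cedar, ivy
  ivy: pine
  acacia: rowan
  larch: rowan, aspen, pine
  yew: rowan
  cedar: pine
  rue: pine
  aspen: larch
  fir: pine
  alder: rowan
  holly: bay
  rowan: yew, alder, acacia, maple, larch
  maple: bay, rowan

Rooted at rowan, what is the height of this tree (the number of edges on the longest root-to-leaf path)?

3

rue sits deepest: rowan – larch – pine – rue — 3 edges from the root.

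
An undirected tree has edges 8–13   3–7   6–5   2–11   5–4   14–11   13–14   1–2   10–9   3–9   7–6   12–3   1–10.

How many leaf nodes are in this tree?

3

Degree-1 nodes: 4, 8, 12 — 3 of them.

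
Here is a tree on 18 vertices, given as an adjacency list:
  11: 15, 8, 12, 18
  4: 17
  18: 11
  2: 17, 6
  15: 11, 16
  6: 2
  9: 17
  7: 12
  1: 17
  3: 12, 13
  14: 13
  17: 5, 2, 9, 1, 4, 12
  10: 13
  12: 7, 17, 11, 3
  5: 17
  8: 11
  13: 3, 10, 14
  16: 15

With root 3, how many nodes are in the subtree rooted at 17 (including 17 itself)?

7

17's subtree: {17, 4, 5, 1, 9, 2, 6}, size 7.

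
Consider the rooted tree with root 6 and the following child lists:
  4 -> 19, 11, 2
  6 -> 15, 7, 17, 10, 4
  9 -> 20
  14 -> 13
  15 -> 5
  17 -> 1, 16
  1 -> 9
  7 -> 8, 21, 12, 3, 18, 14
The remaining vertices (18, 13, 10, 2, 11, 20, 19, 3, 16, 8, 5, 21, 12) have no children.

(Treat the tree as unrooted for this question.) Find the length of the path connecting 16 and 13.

Walking from 16: 16 - 17 - 6 - 7 - 14 - 13. Length 5.

5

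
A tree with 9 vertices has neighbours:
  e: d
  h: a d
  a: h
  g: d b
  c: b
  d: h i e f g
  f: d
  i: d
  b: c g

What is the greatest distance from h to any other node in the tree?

Distances from h peak at 4, attained at c.
h–d–g–b–c

4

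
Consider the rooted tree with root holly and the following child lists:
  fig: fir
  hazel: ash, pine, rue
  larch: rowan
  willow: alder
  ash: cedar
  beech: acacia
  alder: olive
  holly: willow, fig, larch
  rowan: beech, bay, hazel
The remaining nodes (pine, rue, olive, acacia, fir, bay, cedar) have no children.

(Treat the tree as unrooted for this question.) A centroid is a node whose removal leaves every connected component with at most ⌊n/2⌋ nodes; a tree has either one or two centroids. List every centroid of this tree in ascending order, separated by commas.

If rowan is removed the pieces have sizes 7, 5, 2, 1, all ≤ ⌊16/2⌋ = 8.
No neighbour of rowan does as well, so rowan is the unique centroid.

rowan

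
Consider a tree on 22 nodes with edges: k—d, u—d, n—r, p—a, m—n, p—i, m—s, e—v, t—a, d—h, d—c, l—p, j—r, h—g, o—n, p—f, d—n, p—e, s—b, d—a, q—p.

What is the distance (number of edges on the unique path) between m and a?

m–n–d–a: 3 edges.

3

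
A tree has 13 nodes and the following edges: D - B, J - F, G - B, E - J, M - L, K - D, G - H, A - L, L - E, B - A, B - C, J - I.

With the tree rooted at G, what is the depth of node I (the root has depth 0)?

G–B–A–L–E–J–I — 6 edges.

6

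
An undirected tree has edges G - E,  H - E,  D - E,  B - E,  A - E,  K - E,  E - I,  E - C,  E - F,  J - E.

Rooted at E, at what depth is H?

E → H — 1 edges.

1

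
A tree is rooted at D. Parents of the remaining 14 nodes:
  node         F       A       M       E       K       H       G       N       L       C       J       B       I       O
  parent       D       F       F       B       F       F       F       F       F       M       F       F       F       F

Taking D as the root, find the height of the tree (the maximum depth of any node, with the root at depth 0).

3

The longest root-to-leaf path is D – F – M – C (3 edges).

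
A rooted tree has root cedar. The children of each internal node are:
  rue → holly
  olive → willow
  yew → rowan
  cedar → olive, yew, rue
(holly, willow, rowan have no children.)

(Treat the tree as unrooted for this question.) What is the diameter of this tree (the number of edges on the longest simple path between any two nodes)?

BFS from willow reaches holly last, at distance 4; BFS from holly confirms no node is farther.
Path: willow-olive-cedar-rue-holly.

4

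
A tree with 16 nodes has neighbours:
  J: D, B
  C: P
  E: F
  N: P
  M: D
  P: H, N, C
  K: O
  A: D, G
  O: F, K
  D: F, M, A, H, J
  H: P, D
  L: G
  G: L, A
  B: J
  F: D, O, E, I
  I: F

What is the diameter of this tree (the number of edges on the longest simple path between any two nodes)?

BFS from L reaches K last, at distance 6; BFS from K confirms no node is farther.
Path: L – G – A – D – F – O – K.

6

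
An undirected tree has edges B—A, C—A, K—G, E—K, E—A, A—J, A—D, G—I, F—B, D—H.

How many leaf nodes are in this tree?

5

The leaves are C, F, H, I, J.
That is 5 leaves.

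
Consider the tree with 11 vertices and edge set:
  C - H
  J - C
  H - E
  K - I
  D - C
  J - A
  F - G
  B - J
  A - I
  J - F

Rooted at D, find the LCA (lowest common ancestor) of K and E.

C

Ancestors of K (toward the root): K, I, A, J, C, D.
Ancestors of E: E, H, C, D.
The deepest node appearing in both lists is C.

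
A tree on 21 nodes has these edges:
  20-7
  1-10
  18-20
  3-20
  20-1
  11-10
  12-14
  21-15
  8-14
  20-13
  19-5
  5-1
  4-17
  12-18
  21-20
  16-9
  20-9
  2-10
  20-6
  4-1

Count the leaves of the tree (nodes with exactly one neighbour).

11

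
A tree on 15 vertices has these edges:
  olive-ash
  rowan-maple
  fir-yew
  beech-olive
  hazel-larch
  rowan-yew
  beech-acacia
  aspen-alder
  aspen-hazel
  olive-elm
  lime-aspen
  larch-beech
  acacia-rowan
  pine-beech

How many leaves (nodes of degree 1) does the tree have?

The leaves are alder, ash, elm, fir, lime, maple, pine.
That is 7 leaves.

7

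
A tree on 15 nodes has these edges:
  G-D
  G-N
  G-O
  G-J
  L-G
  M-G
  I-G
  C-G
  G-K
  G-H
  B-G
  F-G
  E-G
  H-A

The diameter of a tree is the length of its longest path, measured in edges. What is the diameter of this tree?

A longest path is A-H-G-K, with 3 edges.

3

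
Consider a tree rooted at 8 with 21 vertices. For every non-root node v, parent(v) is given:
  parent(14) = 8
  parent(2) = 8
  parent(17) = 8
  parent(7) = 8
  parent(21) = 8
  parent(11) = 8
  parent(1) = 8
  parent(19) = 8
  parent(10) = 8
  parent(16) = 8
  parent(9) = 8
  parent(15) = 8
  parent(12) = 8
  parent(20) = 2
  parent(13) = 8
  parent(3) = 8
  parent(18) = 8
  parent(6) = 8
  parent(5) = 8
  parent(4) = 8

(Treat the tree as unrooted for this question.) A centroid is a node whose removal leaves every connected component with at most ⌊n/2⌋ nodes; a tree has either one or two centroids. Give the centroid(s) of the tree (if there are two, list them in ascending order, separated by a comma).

8

Removing 8 splits the tree into components of sizes 2, 1, 1, 1, 1, 1, 1, 1, 1, 1, 1, 1, 1, 1, 1, 1, 1, 1, 1; the largest is 2 ≤ ⌊21/2⌋ = 10.
No neighbour of 8 does as well, so 8 is the unique centroid.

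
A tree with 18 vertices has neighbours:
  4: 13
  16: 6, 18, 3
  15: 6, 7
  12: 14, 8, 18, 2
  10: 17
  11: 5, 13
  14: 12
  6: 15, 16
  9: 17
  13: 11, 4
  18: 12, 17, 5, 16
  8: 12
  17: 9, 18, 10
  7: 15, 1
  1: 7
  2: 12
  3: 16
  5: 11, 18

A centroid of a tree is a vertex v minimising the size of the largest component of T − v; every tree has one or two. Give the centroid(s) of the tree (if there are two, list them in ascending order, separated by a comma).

Delete 18: the remaining components have sizes 6, 4, 4, 3. Max 6 ≤ 9, so 18 is a centroid.
No neighbour of 18 does as well, so 18 is the unique centroid.

18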